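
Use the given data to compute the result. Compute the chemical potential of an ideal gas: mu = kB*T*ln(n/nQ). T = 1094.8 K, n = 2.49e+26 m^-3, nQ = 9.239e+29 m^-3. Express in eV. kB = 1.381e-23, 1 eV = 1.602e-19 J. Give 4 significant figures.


Step 1: n/nQ = 2.49e+26/9.239e+29 = 0.0002695
Step 2: ln(n/nQ) = -8.219
Step 3: mu = kB*T*ln(n/nQ) = 1.512e-20*-8.219 = -1.243e-19 J
Step 4: Convert to eV: -1.243e-19/1.602e-19 = -0.7757 eV

-0.7757


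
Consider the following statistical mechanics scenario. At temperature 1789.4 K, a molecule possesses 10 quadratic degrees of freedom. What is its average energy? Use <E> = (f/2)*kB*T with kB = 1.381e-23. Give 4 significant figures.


Step 1: f/2 = 10/2 = 5
Step 2: kB*T = 1.381e-23 * 1789.4 = 2.471e-20
Step 3: <E> = 5 * 2.471e-20 = 1.236e-19 J

1.236e-19


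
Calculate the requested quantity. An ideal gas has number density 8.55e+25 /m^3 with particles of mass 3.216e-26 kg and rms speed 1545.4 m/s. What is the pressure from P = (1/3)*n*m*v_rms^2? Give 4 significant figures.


Step 1: v_rms^2 = 1545.4^2 = 2.388e+06
Step 2: n*m = 8.55e+25*3.216e-26 = 2.75
Step 3: P = (1/3)*2.75*2.388e+06 = 2.189e+06 Pa

2.189e+06


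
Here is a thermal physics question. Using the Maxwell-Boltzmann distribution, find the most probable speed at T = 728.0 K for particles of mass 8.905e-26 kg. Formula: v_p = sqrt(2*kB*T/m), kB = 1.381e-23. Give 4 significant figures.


Step 1: Numerator = 2*kB*T = 2*1.381e-23*728.0 = 2.011e-20
Step 2: Ratio = 2.011e-20 / 8.905e-26 = 2.258e+05
Step 3: v_p = sqrt(2.258e+05) = 475.2 m/s

475.2


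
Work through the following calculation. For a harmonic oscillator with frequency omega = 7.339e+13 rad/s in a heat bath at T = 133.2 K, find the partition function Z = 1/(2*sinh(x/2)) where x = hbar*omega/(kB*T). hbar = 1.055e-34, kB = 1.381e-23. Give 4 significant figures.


Step 1: Compute x = hbar*omega/(kB*T) = 1.055e-34*7.339e+13/(1.381e-23*133.2) = 4.209
Step 2: x/2 = 2.105
Step 3: sinh(x/2) = 4.041
Step 4: Z = 1/(2*4.041) = 0.1237

0.1237


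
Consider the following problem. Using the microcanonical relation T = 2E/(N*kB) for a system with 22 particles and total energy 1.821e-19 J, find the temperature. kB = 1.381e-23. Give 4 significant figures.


Step 1: Numerator = 2*E = 2*1.821e-19 = 3.642e-19 J
Step 2: Denominator = N*kB = 22*1.381e-23 = 3.038e-22
Step 3: T = 3.642e-19 / 3.038e-22 = 1199 K

1199


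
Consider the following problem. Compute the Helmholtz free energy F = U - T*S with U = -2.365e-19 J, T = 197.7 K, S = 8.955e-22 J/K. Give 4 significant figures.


Step 1: T*S = 197.7 * 8.955e-22 = 1.77e-19 J
Step 2: F = U - T*S = -2.365e-19 - 1.77e-19
Step 3: F = -4.135e-19 J

-4.135e-19


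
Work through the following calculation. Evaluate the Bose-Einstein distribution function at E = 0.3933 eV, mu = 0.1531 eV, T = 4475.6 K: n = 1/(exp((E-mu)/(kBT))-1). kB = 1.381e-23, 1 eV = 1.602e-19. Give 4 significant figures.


Step 1: (E - mu) = 0.2402 eV
Step 2: x = (E-mu)*eV/(kB*T) = 0.2402*1.602e-19/(1.381e-23*4475.6) = 0.6226
Step 3: exp(x) = 1.864
Step 4: n = 1/(exp(x)-1) = 1.158

1.158


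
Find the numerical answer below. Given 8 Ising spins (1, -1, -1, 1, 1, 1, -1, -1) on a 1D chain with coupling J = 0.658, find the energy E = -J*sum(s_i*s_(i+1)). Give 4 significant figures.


Step 1: Nearest-neighbor products: -1, 1, -1, 1, 1, -1, 1
Step 2: Sum of products = 1
Step 3: E = -0.658 * 1 = -0.658

-0.658


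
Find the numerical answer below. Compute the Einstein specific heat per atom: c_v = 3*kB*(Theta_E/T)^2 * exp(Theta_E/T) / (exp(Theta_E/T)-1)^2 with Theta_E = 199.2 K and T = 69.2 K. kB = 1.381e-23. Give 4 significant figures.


Step 1: x = Theta_E/T = 199.2/69.2 = 2.879
Step 2: x^2 = 8.286
Step 3: exp(x) = 17.79
Step 4: c_v = 3*1.381e-23*8.286*17.79/(17.79-1)^2 = 2.167e-23

2.167e-23


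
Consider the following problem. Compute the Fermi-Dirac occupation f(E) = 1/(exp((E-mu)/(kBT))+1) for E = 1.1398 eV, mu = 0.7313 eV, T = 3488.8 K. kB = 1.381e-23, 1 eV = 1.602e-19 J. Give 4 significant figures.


Step 1: (E - mu) = 1.1398 - 0.7313 = 0.4085 eV
Step 2: Convert: (E-mu)*eV = 6.544e-20 J
Step 3: x = (E-mu)*eV/(kB*T) = 1.358
Step 4: f = 1/(exp(1.358)+1) = 0.2045

0.2045


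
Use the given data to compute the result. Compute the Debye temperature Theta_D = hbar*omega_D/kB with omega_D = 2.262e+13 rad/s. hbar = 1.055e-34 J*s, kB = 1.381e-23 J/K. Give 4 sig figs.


Step 1: hbar*omega_D = 1.055e-34 * 2.262e+13 = 2.386e-21 J
Step 2: Theta_D = 2.386e-21 / 1.381e-23
Step 3: Theta_D = 172.8 K

172.8


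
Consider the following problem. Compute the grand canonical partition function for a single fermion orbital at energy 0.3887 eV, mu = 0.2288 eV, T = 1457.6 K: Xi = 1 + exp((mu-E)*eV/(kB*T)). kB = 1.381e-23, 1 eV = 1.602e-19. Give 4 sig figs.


Step 1: (mu - E) = 0.2288 - 0.3887 = -0.1599 eV
Step 2: x = (mu-E)*eV/(kB*T) = -0.1599*1.602e-19/(1.381e-23*1457.6) = -1.273
Step 3: exp(x) = 0.2801
Step 4: Xi = 1 + 0.2801 = 1.28

1.28


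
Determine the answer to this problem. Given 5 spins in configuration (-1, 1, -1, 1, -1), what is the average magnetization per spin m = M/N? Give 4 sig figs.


Step 1: Count up spins (+1): 2, down spins (-1): 3
Step 2: Total magnetization M = 2 - 3 = -1
Step 3: m = M/N = -1/5 = -0.2

-0.2


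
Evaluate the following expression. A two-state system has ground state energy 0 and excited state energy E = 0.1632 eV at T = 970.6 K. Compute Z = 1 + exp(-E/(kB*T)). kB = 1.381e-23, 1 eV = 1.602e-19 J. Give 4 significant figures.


Step 1: Compute beta*E = E*eV/(kB*T) = 0.1632*1.602e-19/(1.381e-23*970.6) = 1.951
Step 2: exp(-beta*E) = exp(-1.951) = 0.1422
Step 3: Z = 1 + 0.1422 = 1.142

1.142


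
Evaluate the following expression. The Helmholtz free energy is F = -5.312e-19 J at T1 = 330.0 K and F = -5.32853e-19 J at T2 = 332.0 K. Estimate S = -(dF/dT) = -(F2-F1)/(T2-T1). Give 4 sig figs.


Step 1: dF = F2 - F1 = -5.32853e-19 - (-5.312e-19) = -1.653e-21 J
Step 2: dT = T2 - T1 = 332.0 - 330.0 = 2 K
Step 3: S = -dF/dT = -(-1.653e-21)/2 = 8.265e-22 J/K

8.265e-22


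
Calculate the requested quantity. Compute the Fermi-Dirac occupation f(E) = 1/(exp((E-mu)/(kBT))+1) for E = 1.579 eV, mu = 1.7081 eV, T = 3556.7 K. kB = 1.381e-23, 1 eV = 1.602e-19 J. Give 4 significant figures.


Step 1: (E - mu) = 1.579 - 1.7081 = -0.1291 eV
Step 2: Convert: (E-mu)*eV = -2.068e-20 J
Step 3: x = (E-mu)*eV/(kB*T) = -0.4211
Step 4: f = 1/(exp(-0.4211)+1) = 0.6037

0.6037


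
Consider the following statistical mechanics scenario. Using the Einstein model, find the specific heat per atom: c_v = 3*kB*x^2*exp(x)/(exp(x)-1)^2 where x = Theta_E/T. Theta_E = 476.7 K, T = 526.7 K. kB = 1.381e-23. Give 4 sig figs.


Step 1: x = Theta_E/T = 476.7/526.7 = 0.9051
Step 2: x^2 = 0.8192
Step 3: exp(x) = 2.472
Step 4: c_v = 3*1.381e-23*0.8192*2.472/(2.472-1)^2 = 3.871e-23

3.871e-23


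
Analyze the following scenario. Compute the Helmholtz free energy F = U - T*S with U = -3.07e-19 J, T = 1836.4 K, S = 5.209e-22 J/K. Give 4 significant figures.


Step 1: T*S = 1836.4 * 5.209e-22 = 9.566e-19 J
Step 2: F = U - T*S = -3.07e-19 - 9.566e-19
Step 3: F = -1.264e-18 J

-1.264e-18


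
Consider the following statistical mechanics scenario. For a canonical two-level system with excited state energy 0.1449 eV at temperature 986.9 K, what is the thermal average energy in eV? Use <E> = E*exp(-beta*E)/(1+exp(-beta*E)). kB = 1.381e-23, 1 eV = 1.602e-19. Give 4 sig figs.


Step 1: beta*E = 0.1449*1.602e-19/(1.381e-23*986.9) = 1.703
Step 2: exp(-beta*E) = 0.1821
Step 3: <E> = 0.1449*0.1821/(1+0.1821) = 0.02232 eV

0.02232


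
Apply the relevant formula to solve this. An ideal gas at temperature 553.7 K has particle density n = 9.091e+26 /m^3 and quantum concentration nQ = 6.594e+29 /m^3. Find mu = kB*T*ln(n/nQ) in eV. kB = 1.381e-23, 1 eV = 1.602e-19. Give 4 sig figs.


Step 1: n/nQ = 9.091e+26/6.594e+29 = 0.001379
Step 2: ln(n/nQ) = -6.587
Step 3: mu = kB*T*ln(n/nQ) = 7.647e-21*-6.587 = -5.037e-20 J
Step 4: Convert to eV: -5.037e-20/1.602e-19 = -0.3144 eV

-0.3144


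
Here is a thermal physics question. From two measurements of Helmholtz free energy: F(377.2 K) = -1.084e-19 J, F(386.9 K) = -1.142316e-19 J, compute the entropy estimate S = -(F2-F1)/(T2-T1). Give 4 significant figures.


Step 1: dF = F2 - F1 = -1.142316e-19 - (-1.084e-19) = -5.8316e-21 J
Step 2: dT = T2 - T1 = 386.9 - 377.2 = 9.7 K
Step 3: S = -dF/dT = -(-5.8316e-21)/9.7 = 6.012e-22 J/K

6.012e-22


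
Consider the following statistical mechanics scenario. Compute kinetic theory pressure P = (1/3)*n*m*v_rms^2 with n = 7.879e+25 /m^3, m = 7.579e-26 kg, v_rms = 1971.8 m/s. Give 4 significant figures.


Step 1: v_rms^2 = 1971.8^2 = 3.888e+06
Step 2: n*m = 7.879e+25*7.579e-26 = 5.971
Step 3: P = (1/3)*5.971*3.888e+06 = 7.739e+06 Pa

7.739e+06


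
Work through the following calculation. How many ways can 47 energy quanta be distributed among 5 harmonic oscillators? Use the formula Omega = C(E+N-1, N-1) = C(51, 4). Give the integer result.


Step 1: Use binomial coefficient C(51, 4)
Step 2: Numerator = 51! / 47!
Step 3: Denominator = 4!
Step 4: Omega = 249900

249900


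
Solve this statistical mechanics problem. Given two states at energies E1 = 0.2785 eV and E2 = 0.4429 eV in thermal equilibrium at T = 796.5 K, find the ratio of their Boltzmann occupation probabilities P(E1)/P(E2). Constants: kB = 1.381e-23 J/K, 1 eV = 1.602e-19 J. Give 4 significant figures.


Step 1: Compute energy difference dE = E1 - E2 = 0.2785 - 0.4429 = -0.1644 eV
Step 2: Convert to Joules: dE_J = -0.1644 * 1.602e-19 = -2.634e-20 J
Step 3: Compute exponent = -dE_J / (kB * T) = -(-2.634e-20) / (1.381e-23 * 796.5) = 2.394
Step 4: P(E1)/P(E2) = exp(2.394) = 10.96

10.96


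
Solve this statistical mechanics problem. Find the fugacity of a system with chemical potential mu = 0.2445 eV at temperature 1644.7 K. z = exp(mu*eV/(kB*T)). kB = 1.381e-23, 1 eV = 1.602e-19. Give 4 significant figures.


Step 1: Convert mu to Joules: 0.2445*1.602e-19 = 3.917e-20 J
Step 2: kB*T = 1.381e-23*1644.7 = 2.271e-20 J
Step 3: mu/(kB*T) = 1.724
Step 4: z = exp(1.724) = 5.61

5.61


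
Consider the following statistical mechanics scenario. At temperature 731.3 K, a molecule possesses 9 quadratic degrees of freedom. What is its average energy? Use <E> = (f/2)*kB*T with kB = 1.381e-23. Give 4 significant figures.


Step 1: f/2 = 9/2 = 4.5
Step 2: kB*T = 1.381e-23 * 731.3 = 1.01e-20
Step 3: <E> = 4.5 * 1.01e-20 = 4.545e-20 J

4.545e-20


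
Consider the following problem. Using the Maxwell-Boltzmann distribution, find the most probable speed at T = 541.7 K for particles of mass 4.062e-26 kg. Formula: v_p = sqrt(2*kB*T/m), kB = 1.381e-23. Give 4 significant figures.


Step 1: Numerator = 2*kB*T = 2*1.381e-23*541.7 = 1.496e-20
Step 2: Ratio = 1.496e-20 / 4.062e-26 = 3.683e+05
Step 3: v_p = sqrt(3.683e+05) = 606.9 m/s

606.9


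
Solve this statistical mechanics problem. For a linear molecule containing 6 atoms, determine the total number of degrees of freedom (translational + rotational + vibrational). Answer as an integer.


Step 1: Translational DOF = 3
Step 2: Rotational DOF (linear) = 2
Step 3: Vibrational DOF = 3*6 - 5 = 13
Step 4: Total = 3 + 2 + 13 = 18

18


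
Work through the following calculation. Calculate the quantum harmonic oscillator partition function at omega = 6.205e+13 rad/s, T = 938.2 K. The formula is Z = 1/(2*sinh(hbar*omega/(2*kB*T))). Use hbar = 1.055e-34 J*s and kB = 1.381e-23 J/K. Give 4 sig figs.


Step 1: Compute x = hbar*omega/(kB*T) = 1.055e-34*6.205e+13/(1.381e-23*938.2) = 0.5052
Step 2: x/2 = 0.2526
Step 3: sinh(x/2) = 0.2553
Step 4: Z = 1/(2*0.2553) = 1.958

1.958


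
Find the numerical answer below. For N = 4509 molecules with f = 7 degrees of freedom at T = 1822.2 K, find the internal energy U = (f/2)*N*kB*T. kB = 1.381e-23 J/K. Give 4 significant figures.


Step 1: f/2 = 7/2 = 3.5
Step 2: N*kB*T = 4509*1.381e-23*1822.2 = 1.135e-16
Step 3: U = 3.5 * 1.135e-16 = 3.971e-16 J

3.971e-16


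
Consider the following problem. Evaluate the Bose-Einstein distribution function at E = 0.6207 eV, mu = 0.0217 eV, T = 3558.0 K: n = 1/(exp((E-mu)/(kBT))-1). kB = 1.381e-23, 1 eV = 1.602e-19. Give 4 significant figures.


Step 1: (E - mu) = 0.599 eV
Step 2: x = (E-mu)*eV/(kB*T) = 0.599*1.602e-19/(1.381e-23*3558.0) = 1.953
Step 3: exp(x) = 7.049
Step 4: n = 1/(exp(x)-1) = 0.1653

0.1653


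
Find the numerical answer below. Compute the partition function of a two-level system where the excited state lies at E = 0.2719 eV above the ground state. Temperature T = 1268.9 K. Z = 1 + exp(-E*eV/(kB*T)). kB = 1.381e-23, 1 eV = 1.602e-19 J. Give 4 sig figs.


Step 1: Compute beta*E = E*eV/(kB*T) = 0.2719*1.602e-19/(1.381e-23*1268.9) = 2.486
Step 2: exp(-beta*E) = exp(-2.486) = 0.08327
Step 3: Z = 1 + 0.08327 = 1.083

1.083


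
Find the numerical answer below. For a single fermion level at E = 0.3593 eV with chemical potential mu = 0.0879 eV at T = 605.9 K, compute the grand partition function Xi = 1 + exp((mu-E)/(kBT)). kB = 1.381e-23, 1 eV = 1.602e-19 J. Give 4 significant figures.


Step 1: (mu - E) = 0.0879 - 0.3593 = -0.2714 eV
Step 2: x = (mu-E)*eV/(kB*T) = -0.2714*1.602e-19/(1.381e-23*605.9) = -5.196
Step 3: exp(x) = 0.005538
Step 4: Xi = 1 + 0.005538 = 1.006

1.006


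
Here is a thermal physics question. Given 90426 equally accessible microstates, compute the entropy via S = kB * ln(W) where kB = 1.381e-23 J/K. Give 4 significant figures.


Step 1: ln(W) = ln(90426) = 11.41
Step 2: S = kB * ln(W) = 1.381e-23 * 11.41
Step 3: S = 1.576e-22 J/K

1.576e-22


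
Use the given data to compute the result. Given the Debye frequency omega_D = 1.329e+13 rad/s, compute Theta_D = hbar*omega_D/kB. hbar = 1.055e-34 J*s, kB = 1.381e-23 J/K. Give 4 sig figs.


Step 1: hbar*omega_D = 1.055e-34 * 1.329e+13 = 1.402e-21 J
Step 2: Theta_D = 1.402e-21 / 1.381e-23
Step 3: Theta_D = 101.5 K

101.5


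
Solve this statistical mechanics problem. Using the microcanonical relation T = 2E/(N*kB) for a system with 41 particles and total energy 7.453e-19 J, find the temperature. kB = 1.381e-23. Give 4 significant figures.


Step 1: Numerator = 2*E = 2*7.453e-19 = 1.491e-18 J
Step 2: Denominator = N*kB = 41*1.381e-23 = 5.662e-22
Step 3: T = 1.491e-18 / 5.662e-22 = 2633 K

2633


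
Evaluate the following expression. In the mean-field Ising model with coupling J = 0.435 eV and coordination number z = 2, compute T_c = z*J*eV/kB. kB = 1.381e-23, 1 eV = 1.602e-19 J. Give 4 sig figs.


Step 1: z*J = 2*0.435 = 0.87 eV
Step 2: Convert to Joules: 0.87*1.602e-19 = 1.394e-19 J
Step 3: T_c = 1.394e-19 / 1.381e-23 = 1.009e+04 K

1.009e+04


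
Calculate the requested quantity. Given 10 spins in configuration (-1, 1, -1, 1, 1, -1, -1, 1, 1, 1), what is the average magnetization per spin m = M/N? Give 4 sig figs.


Step 1: Count up spins (+1): 6, down spins (-1): 4
Step 2: Total magnetization M = 6 - 4 = 2
Step 3: m = M/N = 2/10 = 0.2

0.2


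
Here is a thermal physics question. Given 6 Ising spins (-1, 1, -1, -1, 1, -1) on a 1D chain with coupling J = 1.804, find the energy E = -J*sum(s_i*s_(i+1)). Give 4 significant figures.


Step 1: Nearest-neighbor products: -1, -1, 1, -1, -1
Step 2: Sum of products = -3
Step 3: E = -1.804 * -3 = 5.412

5.412


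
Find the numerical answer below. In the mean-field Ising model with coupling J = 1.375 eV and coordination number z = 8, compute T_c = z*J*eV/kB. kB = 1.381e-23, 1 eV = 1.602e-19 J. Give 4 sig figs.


Step 1: z*J = 8*1.375 = 11 eV
Step 2: Convert to Joules: 11*1.602e-19 = 1.762e-18 J
Step 3: T_c = 1.762e-18 / 1.381e-23 = 1.276e+05 K

1.276e+05


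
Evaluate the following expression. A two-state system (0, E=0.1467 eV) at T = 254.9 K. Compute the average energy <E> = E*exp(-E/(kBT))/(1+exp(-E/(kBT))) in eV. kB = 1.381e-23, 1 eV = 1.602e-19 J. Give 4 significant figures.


Step 1: beta*E = 0.1467*1.602e-19/(1.381e-23*254.9) = 6.676
Step 2: exp(-beta*E) = 0.001261
Step 3: <E> = 0.1467*0.001261/(1+0.001261) = 0.0001847 eV

0.0001847


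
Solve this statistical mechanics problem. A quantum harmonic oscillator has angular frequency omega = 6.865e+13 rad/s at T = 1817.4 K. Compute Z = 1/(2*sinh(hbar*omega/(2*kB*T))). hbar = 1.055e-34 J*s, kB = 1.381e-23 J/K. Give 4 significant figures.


Step 1: Compute x = hbar*omega/(kB*T) = 1.055e-34*6.865e+13/(1.381e-23*1817.4) = 0.2886
Step 2: x/2 = 0.1443
Step 3: sinh(x/2) = 0.1448
Step 4: Z = 1/(2*0.1448) = 3.453

3.453


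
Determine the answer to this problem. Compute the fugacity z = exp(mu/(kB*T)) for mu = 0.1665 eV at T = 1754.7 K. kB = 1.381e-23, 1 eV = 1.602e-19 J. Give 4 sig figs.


Step 1: Convert mu to Joules: 0.1665*1.602e-19 = 2.667e-20 J
Step 2: kB*T = 1.381e-23*1754.7 = 2.423e-20 J
Step 3: mu/(kB*T) = 1.101
Step 4: z = exp(1.101) = 3.006

3.006


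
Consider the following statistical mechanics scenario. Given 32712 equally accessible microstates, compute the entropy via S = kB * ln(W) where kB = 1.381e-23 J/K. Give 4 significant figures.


Step 1: ln(W) = ln(32712) = 10.4
Step 2: S = kB * ln(W) = 1.381e-23 * 10.4
Step 3: S = 1.436e-22 J/K

1.436e-22


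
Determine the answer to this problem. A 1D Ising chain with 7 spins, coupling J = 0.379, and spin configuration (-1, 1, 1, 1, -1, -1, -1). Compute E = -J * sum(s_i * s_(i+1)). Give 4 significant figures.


Step 1: Nearest-neighbor products: -1, 1, 1, -1, 1, 1
Step 2: Sum of products = 2
Step 3: E = -0.379 * 2 = -0.758

-0.758


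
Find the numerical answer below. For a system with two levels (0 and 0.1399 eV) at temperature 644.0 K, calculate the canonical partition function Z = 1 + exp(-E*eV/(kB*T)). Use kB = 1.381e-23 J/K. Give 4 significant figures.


Step 1: Compute beta*E = E*eV/(kB*T) = 0.1399*1.602e-19/(1.381e-23*644.0) = 2.52
Step 2: exp(-beta*E) = exp(-2.52) = 0.08046
Step 3: Z = 1 + 0.08046 = 1.08

1.08


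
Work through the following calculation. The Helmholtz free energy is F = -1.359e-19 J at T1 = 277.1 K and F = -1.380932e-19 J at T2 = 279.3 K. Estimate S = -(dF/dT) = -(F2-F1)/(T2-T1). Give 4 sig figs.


Step 1: dF = F2 - F1 = -1.380932e-19 - (-1.359e-19) = -2.1932e-21 J
Step 2: dT = T2 - T1 = 279.3 - 277.1 = 2.2 K
Step 3: S = -dF/dT = -(-2.1932e-21)/2.2 = 9.969e-22 J/K

9.969e-22


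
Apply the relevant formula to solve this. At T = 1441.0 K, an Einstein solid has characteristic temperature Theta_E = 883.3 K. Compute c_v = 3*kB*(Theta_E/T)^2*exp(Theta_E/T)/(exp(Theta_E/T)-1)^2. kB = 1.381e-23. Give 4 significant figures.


Step 1: x = Theta_E/T = 883.3/1441.0 = 0.613
Step 2: x^2 = 0.3757
Step 3: exp(x) = 1.846
Step 4: c_v = 3*1.381e-23*0.3757*1.846/(1.846-1)^2 = 4.016e-23

4.016e-23


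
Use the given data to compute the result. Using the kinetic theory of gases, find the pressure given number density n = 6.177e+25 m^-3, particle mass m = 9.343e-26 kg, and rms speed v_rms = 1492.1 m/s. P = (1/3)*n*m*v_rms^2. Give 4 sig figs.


Step 1: v_rms^2 = 1492.1^2 = 2.226e+06
Step 2: n*m = 6.177e+25*9.343e-26 = 5.771
Step 3: P = (1/3)*5.771*2.226e+06 = 4.283e+06 Pa

4.283e+06


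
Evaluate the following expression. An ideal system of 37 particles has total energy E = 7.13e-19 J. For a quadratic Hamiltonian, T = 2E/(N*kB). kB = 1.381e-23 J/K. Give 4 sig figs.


Step 1: Numerator = 2*E = 2*7.13e-19 = 1.426e-18 J
Step 2: Denominator = N*kB = 37*1.381e-23 = 5.11e-22
Step 3: T = 1.426e-18 / 5.11e-22 = 2791 K

2791


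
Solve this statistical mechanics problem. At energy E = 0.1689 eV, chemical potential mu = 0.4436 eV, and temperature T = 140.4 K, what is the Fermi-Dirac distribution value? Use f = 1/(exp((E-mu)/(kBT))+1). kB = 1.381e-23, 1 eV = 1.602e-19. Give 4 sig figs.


Step 1: (E - mu) = 0.1689 - 0.4436 = -0.2747 eV
Step 2: Convert: (E-mu)*eV = -4.401e-20 J
Step 3: x = (E-mu)*eV/(kB*T) = -22.7
Step 4: f = 1/(exp(-22.7)+1) = 1

1


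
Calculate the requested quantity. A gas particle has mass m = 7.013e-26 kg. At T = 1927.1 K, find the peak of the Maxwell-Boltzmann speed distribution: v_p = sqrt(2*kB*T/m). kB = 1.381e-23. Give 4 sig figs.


Step 1: Numerator = 2*kB*T = 2*1.381e-23*1927.1 = 5.323e-20
Step 2: Ratio = 5.323e-20 / 7.013e-26 = 7.59e+05
Step 3: v_p = sqrt(7.59e+05) = 871.2 m/s

871.2


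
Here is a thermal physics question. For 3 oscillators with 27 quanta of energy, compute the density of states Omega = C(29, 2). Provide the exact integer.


Step 1: Use binomial coefficient C(29, 2)
Step 2: Numerator = 29! / 27!
Step 3: Denominator = 2!
Step 4: Omega = 406

406


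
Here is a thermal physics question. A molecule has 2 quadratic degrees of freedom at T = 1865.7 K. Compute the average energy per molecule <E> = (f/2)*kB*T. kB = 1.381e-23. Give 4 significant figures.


Step 1: f/2 = 2/2 = 1
Step 2: kB*T = 1.381e-23 * 1865.7 = 2.577e-20
Step 3: <E> = 1 * 2.577e-20 = 2.577e-20 J

2.577e-20


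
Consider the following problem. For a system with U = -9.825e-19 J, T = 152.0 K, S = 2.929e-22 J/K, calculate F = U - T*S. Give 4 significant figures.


Step 1: T*S = 152.0 * 2.929e-22 = 4.452e-20 J
Step 2: F = U - T*S = -9.825e-19 - 4.452e-20
Step 3: F = -1.027e-18 J

-1.027e-18


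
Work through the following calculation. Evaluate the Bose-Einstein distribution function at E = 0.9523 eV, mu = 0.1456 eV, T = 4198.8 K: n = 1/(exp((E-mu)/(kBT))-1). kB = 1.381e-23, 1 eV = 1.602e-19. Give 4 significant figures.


Step 1: (E - mu) = 0.8067 eV
Step 2: x = (E-mu)*eV/(kB*T) = 0.8067*1.602e-19/(1.381e-23*4198.8) = 2.229
Step 3: exp(x) = 9.288
Step 4: n = 1/(exp(x)-1) = 0.1207

0.1207


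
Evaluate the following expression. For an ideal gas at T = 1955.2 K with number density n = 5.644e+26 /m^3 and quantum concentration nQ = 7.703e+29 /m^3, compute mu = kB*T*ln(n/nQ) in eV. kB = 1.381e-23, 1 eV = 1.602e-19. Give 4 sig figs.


Step 1: n/nQ = 5.644e+26/7.703e+29 = 0.0007327
Step 2: ln(n/nQ) = -7.219
Step 3: mu = kB*T*ln(n/nQ) = 2.7e-20*-7.219 = -1.949e-19 J
Step 4: Convert to eV: -1.949e-19/1.602e-19 = -1.217 eV

-1.217


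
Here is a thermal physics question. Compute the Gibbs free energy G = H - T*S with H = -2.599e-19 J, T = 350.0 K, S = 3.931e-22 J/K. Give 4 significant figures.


Step 1: T*S = 350.0 * 3.931e-22 = 1.376e-19 J
Step 2: G = H - T*S = -2.599e-19 - 1.376e-19
Step 3: G = -3.975e-19 J

-3.975e-19


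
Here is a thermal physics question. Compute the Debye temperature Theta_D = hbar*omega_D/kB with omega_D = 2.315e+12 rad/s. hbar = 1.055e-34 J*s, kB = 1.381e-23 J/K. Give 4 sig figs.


Step 1: hbar*omega_D = 1.055e-34 * 2.315e+12 = 2.442e-22 J
Step 2: Theta_D = 2.442e-22 / 1.381e-23
Step 3: Theta_D = 17.69 K

17.69


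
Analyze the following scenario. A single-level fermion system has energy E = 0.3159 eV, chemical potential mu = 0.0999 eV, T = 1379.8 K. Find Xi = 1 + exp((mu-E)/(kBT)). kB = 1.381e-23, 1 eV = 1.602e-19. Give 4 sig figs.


Step 1: (mu - E) = 0.0999 - 0.3159 = -0.216 eV
Step 2: x = (mu-E)*eV/(kB*T) = -0.216*1.602e-19/(1.381e-23*1379.8) = -1.816
Step 3: exp(x) = 0.1627
Step 4: Xi = 1 + 0.1627 = 1.163

1.163


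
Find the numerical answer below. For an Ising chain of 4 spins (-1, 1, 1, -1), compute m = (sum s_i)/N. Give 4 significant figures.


Step 1: Count up spins (+1): 2, down spins (-1): 2
Step 2: Total magnetization M = 2 - 2 = 0
Step 3: m = M/N = 0/4 = 0

0


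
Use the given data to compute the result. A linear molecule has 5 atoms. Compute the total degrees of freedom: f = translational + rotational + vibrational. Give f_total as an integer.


Step 1: Translational DOF = 3
Step 2: Rotational DOF (linear) = 2
Step 3: Vibrational DOF = 3*5 - 5 = 10
Step 4: Total = 3 + 2 + 10 = 15

15


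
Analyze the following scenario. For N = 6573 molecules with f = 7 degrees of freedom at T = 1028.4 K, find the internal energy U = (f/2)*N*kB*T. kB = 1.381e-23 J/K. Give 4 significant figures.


Step 1: f/2 = 7/2 = 3.5
Step 2: N*kB*T = 6573*1.381e-23*1028.4 = 9.335e-17
Step 3: U = 3.5 * 9.335e-17 = 3.267e-16 J

3.267e-16


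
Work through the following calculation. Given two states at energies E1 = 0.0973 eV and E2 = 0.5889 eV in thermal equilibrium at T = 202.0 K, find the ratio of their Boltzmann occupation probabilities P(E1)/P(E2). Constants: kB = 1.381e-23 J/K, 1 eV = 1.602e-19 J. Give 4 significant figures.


Step 1: Compute energy difference dE = E1 - E2 = 0.0973 - 0.5889 = -0.4916 eV
Step 2: Convert to Joules: dE_J = -0.4916 * 1.602e-19 = -7.875e-20 J
Step 3: Compute exponent = -dE_J / (kB * T) = -(-7.875e-20) / (1.381e-23 * 202.0) = 28.23
Step 4: P(E1)/P(E2) = exp(28.23) = 1.822e+12

1.822e+12


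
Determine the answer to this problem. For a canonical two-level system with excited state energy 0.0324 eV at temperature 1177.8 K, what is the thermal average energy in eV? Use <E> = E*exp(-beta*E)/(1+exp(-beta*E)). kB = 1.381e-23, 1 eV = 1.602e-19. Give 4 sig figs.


Step 1: beta*E = 0.0324*1.602e-19/(1.381e-23*1177.8) = 0.3191
Step 2: exp(-beta*E) = 0.7268
Step 3: <E> = 0.0324*0.7268/(1+0.7268) = 0.01364 eV

0.01364


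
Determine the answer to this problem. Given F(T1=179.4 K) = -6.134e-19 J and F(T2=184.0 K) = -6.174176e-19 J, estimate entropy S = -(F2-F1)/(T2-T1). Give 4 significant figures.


Step 1: dF = F2 - F1 = -6.174176e-19 - (-6.134e-19) = -4.0176e-21 J
Step 2: dT = T2 - T1 = 184.0 - 179.4 = 4.6 K
Step 3: S = -dF/dT = -(-4.0176e-21)/4.6 = 8.734e-22 J/K

8.734e-22


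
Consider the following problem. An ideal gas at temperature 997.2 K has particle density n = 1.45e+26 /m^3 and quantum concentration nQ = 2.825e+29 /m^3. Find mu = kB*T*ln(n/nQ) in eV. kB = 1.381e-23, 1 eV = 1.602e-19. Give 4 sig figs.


Step 1: n/nQ = 1.45e+26/2.825e+29 = 0.0005133
Step 2: ln(n/nQ) = -7.575
Step 3: mu = kB*T*ln(n/nQ) = 1.377e-20*-7.575 = -1.043e-19 J
Step 4: Convert to eV: -1.043e-19/1.602e-19 = -0.6511 eV

-0.6511


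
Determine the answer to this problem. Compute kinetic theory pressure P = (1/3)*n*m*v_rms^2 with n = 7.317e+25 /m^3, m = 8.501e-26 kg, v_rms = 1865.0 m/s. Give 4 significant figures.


Step 1: v_rms^2 = 1865.0^2 = 3.478e+06
Step 2: n*m = 7.317e+25*8.501e-26 = 6.22
Step 3: P = (1/3)*6.22*3.478e+06 = 7.212e+06 Pa

7.212e+06


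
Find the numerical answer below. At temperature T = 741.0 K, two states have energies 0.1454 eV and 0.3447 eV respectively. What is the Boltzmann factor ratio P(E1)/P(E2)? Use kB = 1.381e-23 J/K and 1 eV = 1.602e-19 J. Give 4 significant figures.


Step 1: Compute energy difference dE = E1 - E2 = 0.1454 - 0.3447 = -0.1993 eV
Step 2: Convert to Joules: dE_J = -0.1993 * 1.602e-19 = -3.193e-20 J
Step 3: Compute exponent = -dE_J / (kB * T) = -(-3.193e-20) / (1.381e-23 * 741.0) = 3.12
Step 4: P(E1)/P(E2) = exp(3.12) = 22.65

22.65


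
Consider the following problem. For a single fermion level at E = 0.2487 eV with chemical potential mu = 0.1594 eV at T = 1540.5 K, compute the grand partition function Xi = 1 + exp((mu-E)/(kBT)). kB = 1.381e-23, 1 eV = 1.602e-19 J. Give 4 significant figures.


Step 1: (mu - E) = 0.1594 - 0.2487 = -0.0893 eV
Step 2: x = (mu-E)*eV/(kB*T) = -0.0893*1.602e-19/(1.381e-23*1540.5) = -0.6724
Step 3: exp(x) = 0.5105
Step 4: Xi = 1 + 0.5105 = 1.51

1.51


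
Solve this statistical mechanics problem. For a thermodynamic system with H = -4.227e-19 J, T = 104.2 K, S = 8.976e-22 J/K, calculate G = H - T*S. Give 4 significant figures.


Step 1: T*S = 104.2 * 8.976e-22 = 9.353e-20 J
Step 2: G = H - T*S = -4.227e-19 - 9.353e-20
Step 3: G = -5.162e-19 J

-5.162e-19


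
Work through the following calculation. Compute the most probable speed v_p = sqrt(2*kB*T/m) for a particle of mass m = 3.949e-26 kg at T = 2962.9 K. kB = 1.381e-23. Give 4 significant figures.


Step 1: Numerator = 2*kB*T = 2*1.381e-23*2962.9 = 8.184e-20
Step 2: Ratio = 8.184e-20 / 3.949e-26 = 2.072e+06
Step 3: v_p = sqrt(2.072e+06) = 1440 m/s

1440


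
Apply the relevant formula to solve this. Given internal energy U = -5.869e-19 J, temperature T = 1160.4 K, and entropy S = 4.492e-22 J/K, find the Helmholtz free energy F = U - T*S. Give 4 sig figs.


Step 1: T*S = 1160.4 * 4.492e-22 = 5.213e-19 J
Step 2: F = U - T*S = -5.869e-19 - 5.213e-19
Step 3: F = -1.108e-18 J

-1.108e-18


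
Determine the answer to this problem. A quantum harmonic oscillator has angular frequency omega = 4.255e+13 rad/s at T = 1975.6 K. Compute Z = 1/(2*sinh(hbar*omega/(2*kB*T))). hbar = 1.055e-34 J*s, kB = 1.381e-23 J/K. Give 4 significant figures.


Step 1: Compute x = hbar*omega/(kB*T) = 1.055e-34*4.255e+13/(1.381e-23*1975.6) = 0.1645
Step 2: x/2 = 0.08227
Step 3: sinh(x/2) = 0.08236
Step 4: Z = 1/(2*0.08236) = 6.071

6.071


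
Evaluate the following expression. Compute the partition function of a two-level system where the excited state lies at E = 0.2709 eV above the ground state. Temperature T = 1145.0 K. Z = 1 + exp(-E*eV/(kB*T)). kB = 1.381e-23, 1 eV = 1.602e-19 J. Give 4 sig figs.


Step 1: Compute beta*E = E*eV/(kB*T) = 0.2709*1.602e-19/(1.381e-23*1145.0) = 2.745
Step 2: exp(-beta*E) = exp(-2.745) = 0.06428
Step 3: Z = 1 + 0.06428 = 1.064

1.064


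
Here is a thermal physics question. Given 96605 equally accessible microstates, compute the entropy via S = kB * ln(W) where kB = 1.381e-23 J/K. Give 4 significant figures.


Step 1: ln(W) = ln(96605) = 11.48
Step 2: S = kB * ln(W) = 1.381e-23 * 11.48
Step 3: S = 1.585e-22 J/K

1.585e-22


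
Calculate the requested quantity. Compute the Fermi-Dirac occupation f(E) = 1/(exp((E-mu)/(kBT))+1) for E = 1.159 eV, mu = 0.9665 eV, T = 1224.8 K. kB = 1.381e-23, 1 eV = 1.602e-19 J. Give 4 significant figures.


Step 1: (E - mu) = 1.159 - 0.9665 = 0.1925 eV
Step 2: Convert: (E-mu)*eV = 3.084e-20 J
Step 3: x = (E-mu)*eV/(kB*T) = 1.823
Step 4: f = 1/(exp(1.823)+1) = 0.1391

0.1391


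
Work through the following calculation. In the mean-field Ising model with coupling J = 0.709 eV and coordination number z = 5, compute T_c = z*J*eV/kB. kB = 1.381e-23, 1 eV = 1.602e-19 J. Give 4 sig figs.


Step 1: z*J = 5*0.709 = 3.545 eV
Step 2: Convert to Joules: 3.545*1.602e-19 = 5.679e-19 J
Step 3: T_c = 5.679e-19 / 1.381e-23 = 4.112e+04 K

4.112e+04


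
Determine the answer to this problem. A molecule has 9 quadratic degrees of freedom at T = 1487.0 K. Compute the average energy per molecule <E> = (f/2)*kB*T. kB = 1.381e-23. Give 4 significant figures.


Step 1: f/2 = 9/2 = 4.5
Step 2: kB*T = 1.381e-23 * 1487.0 = 2.054e-20
Step 3: <E> = 4.5 * 2.054e-20 = 9.241e-20 J

9.241e-20


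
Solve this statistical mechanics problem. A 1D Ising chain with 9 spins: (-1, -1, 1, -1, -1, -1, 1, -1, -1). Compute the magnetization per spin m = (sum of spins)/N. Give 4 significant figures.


Step 1: Count up spins (+1): 2, down spins (-1): 7
Step 2: Total magnetization M = 2 - 7 = -5
Step 3: m = M/N = -5/9 = -0.5556

-0.5556


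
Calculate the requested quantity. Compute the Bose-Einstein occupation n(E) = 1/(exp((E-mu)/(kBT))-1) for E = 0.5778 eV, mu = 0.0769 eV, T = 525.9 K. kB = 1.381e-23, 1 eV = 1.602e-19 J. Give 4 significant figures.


Step 1: (E - mu) = 0.5009 eV
Step 2: x = (E-mu)*eV/(kB*T) = 0.5009*1.602e-19/(1.381e-23*525.9) = 11.05
Step 3: exp(x) = 6.287e+04
Step 4: n = 1/(exp(x)-1) = 1.591e-05

1.591e-05


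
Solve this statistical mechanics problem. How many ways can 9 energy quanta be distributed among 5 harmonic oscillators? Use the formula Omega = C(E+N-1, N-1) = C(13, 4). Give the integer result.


Step 1: Use binomial coefficient C(13, 4)
Step 2: Numerator = 13! / 9!
Step 3: Denominator = 4!
Step 4: Omega = 715

715


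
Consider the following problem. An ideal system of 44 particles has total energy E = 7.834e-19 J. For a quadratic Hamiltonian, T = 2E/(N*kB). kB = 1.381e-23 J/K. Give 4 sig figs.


Step 1: Numerator = 2*E = 2*7.834e-19 = 1.567e-18 J
Step 2: Denominator = N*kB = 44*1.381e-23 = 6.076e-22
Step 3: T = 1.567e-18 / 6.076e-22 = 2579 K

2579


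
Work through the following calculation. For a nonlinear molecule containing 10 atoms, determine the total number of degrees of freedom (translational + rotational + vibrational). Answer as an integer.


Step 1: Translational DOF = 3
Step 2: Rotational DOF (nonlinear) = 3
Step 3: Vibrational DOF = 3*10 - 6 = 24
Step 4: Total = 3 + 3 + 24 = 30

30


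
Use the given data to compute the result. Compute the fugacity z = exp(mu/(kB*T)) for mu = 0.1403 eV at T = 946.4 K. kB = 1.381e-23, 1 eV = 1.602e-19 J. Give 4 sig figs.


Step 1: Convert mu to Joules: 0.1403*1.602e-19 = 2.248e-20 J
Step 2: kB*T = 1.381e-23*946.4 = 1.307e-20 J
Step 3: mu/(kB*T) = 1.72
Step 4: z = exp(1.72) = 5.583

5.583


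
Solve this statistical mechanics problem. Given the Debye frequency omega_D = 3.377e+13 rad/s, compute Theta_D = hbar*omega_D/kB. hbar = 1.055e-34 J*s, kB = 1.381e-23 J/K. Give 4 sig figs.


Step 1: hbar*omega_D = 1.055e-34 * 3.377e+13 = 3.563e-21 J
Step 2: Theta_D = 3.563e-21 / 1.381e-23
Step 3: Theta_D = 258 K

258


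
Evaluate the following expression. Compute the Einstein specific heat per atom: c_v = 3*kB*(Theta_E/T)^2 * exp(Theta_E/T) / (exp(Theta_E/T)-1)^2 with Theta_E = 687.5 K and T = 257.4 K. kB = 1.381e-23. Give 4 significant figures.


Step 1: x = Theta_E/T = 687.5/257.4 = 2.671
Step 2: x^2 = 7.134
Step 3: exp(x) = 14.45
Step 4: c_v = 3*1.381e-23*7.134*14.45/(14.45-1)^2 = 2.36e-23

2.36e-23


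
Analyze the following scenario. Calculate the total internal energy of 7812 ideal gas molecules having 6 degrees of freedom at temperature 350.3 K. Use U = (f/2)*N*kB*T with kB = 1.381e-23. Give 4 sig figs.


Step 1: f/2 = 6/2 = 3.0
Step 2: N*kB*T = 7812*1.381e-23*350.3 = 3.779e-17
Step 3: U = 3.0 * 3.779e-17 = 1.134e-16 J

1.134e-16


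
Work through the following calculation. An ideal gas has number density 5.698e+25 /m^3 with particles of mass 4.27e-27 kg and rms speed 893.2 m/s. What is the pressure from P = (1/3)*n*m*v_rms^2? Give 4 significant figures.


Step 1: v_rms^2 = 893.2^2 = 7.978e+05
Step 2: n*m = 5.698e+25*4.27e-27 = 0.2433
Step 3: P = (1/3)*0.2433*7.978e+05 = 6.47e+04 Pa

6.47e+04


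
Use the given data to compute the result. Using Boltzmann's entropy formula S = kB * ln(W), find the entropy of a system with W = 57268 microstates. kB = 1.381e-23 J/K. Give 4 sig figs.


Step 1: ln(W) = ln(57268) = 10.96
Step 2: S = kB * ln(W) = 1.381e-23 * 10.96
Step 3: S = 1.513e-22 J/K

1.513e-22


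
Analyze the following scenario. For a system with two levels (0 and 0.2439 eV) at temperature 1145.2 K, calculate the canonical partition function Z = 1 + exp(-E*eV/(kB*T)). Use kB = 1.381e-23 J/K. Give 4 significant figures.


Step 1: Compute beta*E = E*eV/(kB*T) = 0.2439*1.602e-19/(1.381e-23*1145.2) = 2.471
Step 2: exp(-beta*E) = exp(-2.471) = 0.08454
Step 3: Z = 1 + 0.08454 = 1.085

1.085


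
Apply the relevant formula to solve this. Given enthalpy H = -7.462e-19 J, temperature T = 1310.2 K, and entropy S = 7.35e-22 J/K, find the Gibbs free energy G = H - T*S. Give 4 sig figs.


Step 1: T*S = 1310.2 * 7.35e-22 = 9.63e-19 J
Step 2: G = H - T*S = -7.462e-19 - 9.63e-19
Step 3: G = -1.709e-18 J

-1.709e-18


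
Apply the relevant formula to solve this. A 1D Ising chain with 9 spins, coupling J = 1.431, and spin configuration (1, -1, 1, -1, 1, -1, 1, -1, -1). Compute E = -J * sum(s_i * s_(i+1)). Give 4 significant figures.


Step 1: Nearest-neighbor products: -1, -1, -1, -1, -1, -1, -1, 1
Step 2: Sum of products = -6
Step 3: E = -1.431 * -6 = 8.586

8.586


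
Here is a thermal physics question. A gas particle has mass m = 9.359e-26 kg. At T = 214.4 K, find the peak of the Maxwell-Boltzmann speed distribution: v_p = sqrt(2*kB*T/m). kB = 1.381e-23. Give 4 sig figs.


Step 1: Numerator = 2*kB*T = 2*1.381e-23*214.4 = 5.922e-21
Step 2: Ratio = 5.922e-21 / 9.359e-26 = 6.327e+04
Step 3: v_p = sqrt(6.327e+04) = 251.5 m/s

251.5


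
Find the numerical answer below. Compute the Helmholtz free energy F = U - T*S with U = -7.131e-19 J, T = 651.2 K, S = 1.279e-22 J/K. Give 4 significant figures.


Step 1: T*S = 651.2 * 1.279e-22 = 8.329e-20 J
Step 2: F = U - T*S = -7.131e-19 - 8.329e-20
Step 3: F = -7.964e-19 J

-7.964e-19


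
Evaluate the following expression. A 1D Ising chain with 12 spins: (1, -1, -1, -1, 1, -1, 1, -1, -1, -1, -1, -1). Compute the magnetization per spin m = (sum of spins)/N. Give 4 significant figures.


Step 1: Count up spins (+1): 3, down spins (-1): 9
Step 2: Total magnetization M = 3 - 9 = -6
Step 3: m = M/N = -6/12 = -0.5

-0.5


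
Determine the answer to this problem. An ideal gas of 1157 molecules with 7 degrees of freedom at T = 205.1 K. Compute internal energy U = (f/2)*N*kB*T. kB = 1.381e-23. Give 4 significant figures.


Step 1: f/2 = 7/2 = 3.5
Step 2: N*kB*T = 1157*1.381e-23*205.1 = 3.277e-18
Step 3: U = 3.5 * 3.277e-18 = 1.147e-17 J

1.147e-17


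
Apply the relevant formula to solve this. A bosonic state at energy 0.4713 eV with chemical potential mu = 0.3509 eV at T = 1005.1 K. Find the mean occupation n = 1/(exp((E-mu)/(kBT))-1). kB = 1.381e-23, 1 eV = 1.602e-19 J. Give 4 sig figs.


Step 1: (E - mu) = 0.1204 eV
Step 2: x = (E-mu)*eV/(kB*T) = 0.1204*1.602e-19/(1.381e-23*1005.1) = 1.39
Step 3: exp(x) = 4.013
Step 4: n = 1/(exp(x)-1) = 0.3319

0.3319


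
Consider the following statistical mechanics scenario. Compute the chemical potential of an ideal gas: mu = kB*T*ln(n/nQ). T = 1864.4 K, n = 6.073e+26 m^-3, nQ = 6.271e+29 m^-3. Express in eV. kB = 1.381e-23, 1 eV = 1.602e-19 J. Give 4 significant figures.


Step 1: n/nQ = 6.073e+26/6.271e+29 = 0.0009684
Step 2: ln(n/nQ) = -6.94
Step 3: mu = kB*T*ln(n/nQ) = 2.575e-20*-6.94 = -1.787e-19 J
Step 4: Convert to eV: -1.787e-19/1.602e-19 = -1.115 eV

-1.115


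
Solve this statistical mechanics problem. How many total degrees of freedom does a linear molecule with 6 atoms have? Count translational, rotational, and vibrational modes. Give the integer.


Step 1: Translational DOF = 3
Step 2: Rotational DOF (linear) = 2
Step 3: Vibrational DOF = 3*6 - 5 = 13
Step 4: Total = 3 + 2 + 13 = 18

18


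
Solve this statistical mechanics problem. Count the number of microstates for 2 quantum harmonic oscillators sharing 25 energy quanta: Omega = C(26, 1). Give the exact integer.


Step 1: Use binomial coefficient C(26, 1)
Step 2: Numerator = 26! / 25!
Step 3: Denominator = 1!
Step 4: Omega = 26

26


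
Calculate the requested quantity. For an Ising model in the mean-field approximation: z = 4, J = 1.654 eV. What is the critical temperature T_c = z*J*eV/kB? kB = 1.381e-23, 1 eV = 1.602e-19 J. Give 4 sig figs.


Step 1: z*J = 4*1.654 = 6.616 eV
Step 2: Convert to Joules: 6.616*1.602e-19 = 1.06e-18 J
Step 3: T_c = 1.06e-18 / 1.381e-23 = 7.675e+04 K

7.675e+04


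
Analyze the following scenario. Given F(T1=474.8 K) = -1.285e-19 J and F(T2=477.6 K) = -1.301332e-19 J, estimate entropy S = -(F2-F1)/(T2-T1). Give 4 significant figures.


Step 1: dF = F2 - F1 = -1.301332e-19 - (-1.285e-19) = -1.6332e-21 J
Step 2: dT = T2 - T1 = 477.6 - 474.8 = 2.8 K
Step 3: S = -dF/dT = -(-1.6332e-21)/2.8 = 5.833e-22 J/K

5.833e-22


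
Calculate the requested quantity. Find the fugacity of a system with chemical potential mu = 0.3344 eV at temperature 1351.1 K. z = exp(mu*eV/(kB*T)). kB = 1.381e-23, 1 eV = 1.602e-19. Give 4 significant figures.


Step 1: Convert mu to Joules: 0.3344*1.602e-19 = 5.357e-20 J
Step 2: kB*T = 1.381e-23*1351.1 = 1.866e-20 J
Step 3: mu/(kB*T) = 2.871
Step 4: z = exp(2.871) = 17.66

17.66


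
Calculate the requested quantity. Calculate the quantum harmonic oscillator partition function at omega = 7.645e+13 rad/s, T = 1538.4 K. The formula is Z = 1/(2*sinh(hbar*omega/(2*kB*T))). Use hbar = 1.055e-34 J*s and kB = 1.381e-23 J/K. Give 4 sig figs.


Step 1: Compute x = hbar*omega/(kB*T) = 1.055e-34*7.645e+13/(1.381e-23*1538.4) = 0.3796
Step 2: x/2 = 0.1898
Step 3: sinh(x/2) = 0.191
Step 4: Z = 1/(2*0.191) = 2.618

2.618


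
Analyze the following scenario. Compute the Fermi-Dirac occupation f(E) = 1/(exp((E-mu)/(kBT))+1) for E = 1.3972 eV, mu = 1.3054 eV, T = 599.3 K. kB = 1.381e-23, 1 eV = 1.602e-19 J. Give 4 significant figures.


Step 1: (E - mu) = 1.3972 - 1.3054 = 0.0918 eV
Step 2: Convert: (E-mu)*eV = 1.471e-20 J
Step 3: x = (E-mu)*eV/(kB*T) = 1.777
Step 4: f = 1/(exp(1.777)+1) = 0.1447

0.1447
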